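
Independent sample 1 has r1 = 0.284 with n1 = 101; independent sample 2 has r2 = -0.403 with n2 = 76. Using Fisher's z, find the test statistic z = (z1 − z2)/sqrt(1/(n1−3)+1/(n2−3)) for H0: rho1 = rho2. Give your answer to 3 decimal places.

4.652

Fisher z-transforms: z1 = atanh(0.284) = 0.292028, z2 = atanh(-0.403) = -0.427225; difference d = 0.719253
Var(d) = 1/98 + 1/73 = 0.0102041 + 0.0136986 = 0.0239027
z = d/√Var(d) = 0.719253 / √0.0239027 = 0.719253 / 0.154605 = 4.652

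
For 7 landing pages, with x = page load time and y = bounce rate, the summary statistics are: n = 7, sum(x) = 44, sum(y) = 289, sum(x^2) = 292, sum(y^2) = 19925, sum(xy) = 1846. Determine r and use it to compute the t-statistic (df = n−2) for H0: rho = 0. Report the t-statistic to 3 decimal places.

S_xy = nΣxy − ΣxΣy = 7·1846 − 44·289 = 12922 − 12716 = 206
S_xx = nΣx² − (Σx)² = 7·292 − 44² = 2044 − 1936 = 108
S_yy = nΣy² − (Σy)² = 7·19925 − 289² = 139475 − 83521 = 55954
r = S_xy / √(S_xx·S_yy) = 206 / √(108·55954) = 206 / √6043032 = 206 / 2458.2579 = 0.0838
t = r·√(n−2)/√(1−r²) = 0.0838·√5 / √(1−0.007022) = 0.187382 / 0.996483 = 0.188

0.188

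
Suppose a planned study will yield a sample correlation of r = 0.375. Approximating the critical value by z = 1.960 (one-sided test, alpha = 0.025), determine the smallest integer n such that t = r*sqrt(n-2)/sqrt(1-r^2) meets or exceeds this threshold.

r√(n−2)/√(1−r²) ≥ 1.960  ⇔  n−2 ≥ (1.960)²·(1−r²)/r²
(1−r²)/r² = (1−0.140625)/0.140625 = 6.1111
n ≥ 2 + 3.8416·6.1111 = 2 + 23.4764 = 25.4764
⌈25.4764⌉ = 26

26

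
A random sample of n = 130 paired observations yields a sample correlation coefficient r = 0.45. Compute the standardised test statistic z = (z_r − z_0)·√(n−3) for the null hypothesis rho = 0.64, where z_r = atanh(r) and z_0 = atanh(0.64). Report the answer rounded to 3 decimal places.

z_r = atanh(0.45) = 0.484700,  z_0 = atanh(0.64) = 0.758174
SE = 1/√(n−3) = 1/√127 = 0.088736
z = (z_r − z_0)/SE = (0.484700 − 0.758174) / 0.088736 = -0.273474 / 0.088736 = -3.082

-3.082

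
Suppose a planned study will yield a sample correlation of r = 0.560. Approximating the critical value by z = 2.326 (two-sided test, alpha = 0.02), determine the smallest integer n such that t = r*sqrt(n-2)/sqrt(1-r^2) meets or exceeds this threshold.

14

r√(n−2)/√(1−r²) ≥ 2.326  ⇔  n−2 ≥ (2.326)²·(1−r²)/r²
(1−r²)/r² = (1−0.313600)/0.313600 = 2.1888
n ≥ 2 + 5.410276·2.1888 = 2 + 11.8420 = 13.8420
⌈13.8420⌉ = 14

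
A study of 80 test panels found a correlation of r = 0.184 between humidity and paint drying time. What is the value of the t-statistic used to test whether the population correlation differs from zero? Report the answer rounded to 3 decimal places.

1 − r² = 1 − 0.033856 = 0.966144;  √(1−r²) = 0.982926
√(n−2) = √78 = 8.831761
t = r·√(n−2)/√(1−r²) = 0.184 · 8.831761 / 0.982926 = 1.653

1.653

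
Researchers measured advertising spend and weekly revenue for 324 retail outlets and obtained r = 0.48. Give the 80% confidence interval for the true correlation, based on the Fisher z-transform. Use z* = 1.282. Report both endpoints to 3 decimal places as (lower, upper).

Fisher z: z_r = atanh(r) = ½·ln((1+0.48)/(1−0.48)) = 0.522984
SE(z) = 1/√(n−3) = 1/√321 = 0.055815
80% ⇒ z* = 1.282; margin = 1.282·0.055815 = 0.071555
CI on z-scale: (0.451429, 0.594539)
Back-transform: tanh(0.451429) = 0.423073, tanh(0.594539) = 0.533152

(0.423, 0.533)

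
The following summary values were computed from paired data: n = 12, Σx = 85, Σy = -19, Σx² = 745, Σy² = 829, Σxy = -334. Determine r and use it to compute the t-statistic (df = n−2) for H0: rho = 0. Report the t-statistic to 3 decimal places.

Numerator: nΣxy − (Σx)(Σy) = 12·(-334) − (85)(-19) = -2393
Denominator: √[(nΣx²−(Σx)²)(nΣy²−(Σy)²)]
  nΣx²−(Σx)² = 12·745 − 7225 = 1715;  nΣy²−(Σy)² = 12·829 − 361 = 9587
  √(1715·9587) = √16441705 = 4054.8372
r = -2393 / 4054.8372 = -0.5902
t = r·√(n−2)/√(1−r²) = -0.5902·√10 / √(1−0.348336) = -1.866376 / 0.807257 = -2.312

-2.312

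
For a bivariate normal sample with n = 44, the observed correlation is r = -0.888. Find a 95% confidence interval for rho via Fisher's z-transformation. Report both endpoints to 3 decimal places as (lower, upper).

z_r = atanh(-0.888) = -1.412387;  SE = 1/√(n−3) = 1/√41 = 0.156174
z-limits: -1.412387 ± 1.960·0.156174 = -1.412387 ± 0.306101 = [-1.718488, -1.106286]
ρ-limits: (tanh -1.718488, tanh -1.106286) = (-0.938, -0.803)

(-0.938, -0.803)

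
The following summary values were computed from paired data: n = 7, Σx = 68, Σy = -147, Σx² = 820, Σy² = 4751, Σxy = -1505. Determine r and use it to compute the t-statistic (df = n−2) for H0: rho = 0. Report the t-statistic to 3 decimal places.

S_xy = nΣxy − ΣxΣy = 7·(-1505) − 68·(-147) = -10535 − (-9996) = -539
S_xx = nΣx² − (Σx)² = 7·820 − 68² = 5740 − 4624 = 1116
S_yy = nΣy² − (Σy)² = 7·4751 − (-147)² = 33257 − 21609 = 11648
r = S_xy / √(S_xx·S_yy) = -539 / √(1116·11648) = -539 / √12999168 = -539 / 3605.4359 = -0.1495
t = r·√(n−2)/√(1−r²) = -0.1495·√5 / √(1−0.022350) = -0.334292 / 0.988762 = -0.338

-0.338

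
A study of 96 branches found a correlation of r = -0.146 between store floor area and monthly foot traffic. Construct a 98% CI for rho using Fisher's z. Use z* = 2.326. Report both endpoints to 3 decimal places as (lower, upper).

(-0.370, 0.094)

Fisher z: z_r = atanh(r) = ½·ln((1+(-0.146))/(1−(-0.146))) = -0.147051
SE(z) = 1/√(n−3) = 1/√93 = 0.103695
98% ⇒ z* = 2.326; margin = 2.326·0.103695 = 0.241195
CI on z-scale: (-0.388246, 0.094144)
Back-transform: tanh(-0.388246) = -0.369847, tanh(0.094144) = 0.093867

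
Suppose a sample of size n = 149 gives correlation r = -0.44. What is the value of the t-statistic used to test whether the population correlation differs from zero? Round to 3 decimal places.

t = r·√(n−2) / √(1−r²) with r = -0.44, n = 149
  = -0.44·√147 / √(1 − 0.1936)
  = -0.44·12.124356 / 0.897998
  = -5.334717 / 0.897998 = -5.941

-5.941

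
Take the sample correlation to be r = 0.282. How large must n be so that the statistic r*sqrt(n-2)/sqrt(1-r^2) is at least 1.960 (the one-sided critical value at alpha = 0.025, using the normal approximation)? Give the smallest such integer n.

r√(n−2)/√(1−r²) ≥ 1.960  ⇔  n−2 ≥ (1.960)²·(1−r²)/r²
(1−r²)/r² = (1−0.079524)/0.079524 = 11.5748
n ≥ 2 + 3.8416·11.5748 = 2 + 44.4658 = 46.4658
⌈46.4658⌉ = 47

47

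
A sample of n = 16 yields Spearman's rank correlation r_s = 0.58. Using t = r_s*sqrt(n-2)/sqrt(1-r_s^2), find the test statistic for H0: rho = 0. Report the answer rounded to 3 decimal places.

2.664

1 − r_s² = 1 − 0.3364 = 0.6636;  √(1−r_s²) = 0.814616
√(n−2) = √14 = 3.741657
t = r_s·√(n−2)/√(1−r_s²) = 0.58 · 3.741657 / 0.814616 = 2.664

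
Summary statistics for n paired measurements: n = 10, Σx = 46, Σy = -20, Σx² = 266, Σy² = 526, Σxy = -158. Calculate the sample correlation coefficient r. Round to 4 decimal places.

-0.4059

S_xy = nΣxy − ΣxΣy = 10·(-158) − 46·(-20) = -1580 − (-920) = -660
S_xx = nΣx² − (Σx)² = 10·266 − 46² = 2660 − 2116 = 544
S_yy = nΣy² − (Σy)² = 10·526 − (-20)² = 5260 − 400 = 4860
r = S_xy / √(S_xx·S_yy) = -660 / √(544·4860) = -660 / √2643840 = -660 / 1625.9889 = -0.4059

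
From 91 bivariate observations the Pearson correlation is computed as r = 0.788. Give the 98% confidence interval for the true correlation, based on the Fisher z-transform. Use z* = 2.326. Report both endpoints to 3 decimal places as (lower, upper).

(0.674, 0.865)

Fisher z: z_r = atanh(r) = ½·ln((1+0.788)/(1−0.788)) = 1.066133
SE(z) = 1/√(n−3) = 1/√88 = 0.106600
98% ⇒ z* = 2.326; margin = 2.326·0.106600 = 0.247952
CI on z-scale: (0.818181, 1.314085)
Back-transform: tanh(0.818181) = 0.674079, tanh(1.314085) = 0.865305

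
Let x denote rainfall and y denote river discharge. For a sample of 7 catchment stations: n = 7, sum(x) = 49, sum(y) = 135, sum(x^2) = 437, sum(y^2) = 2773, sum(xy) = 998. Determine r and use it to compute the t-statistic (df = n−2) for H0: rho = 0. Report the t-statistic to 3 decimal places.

1.035

Numerator: nΣxy − (Σx)(Σy) = 7·998 − (49)(135) = 371
Denominator: √[(nΣx²−(Σx)²)(nΣy²−(Σy)²)]
  nΣx²−(Σx)² = 7·437 − 2401 = 658;  nΣy²−(Σy)² = 7·2773 − 18225 = 1186
  √(658·1186) = √780388 = 883.3957
r = 371 / 883.3957 = 0.4200
t = r·√(n−2)/√(1−r²) = 0.4200·√5 / √(1−0.176400) = 0.939149 / 0.907524 = 1.035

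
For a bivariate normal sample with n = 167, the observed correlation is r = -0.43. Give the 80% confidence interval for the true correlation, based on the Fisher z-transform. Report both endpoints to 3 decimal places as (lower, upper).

(-0.508, -0.345)

z_r = atanh(-0.43) = -0.459897;  SE = 1/√(n−3) = 1/√164 = 0.078087
z-limits: -0.459897 ± 1.282·0.078087 = -0.459897 ± 0.100108 = [-0.560005, -0.359789]
ρ-limits: (tanh -0.560005, tanh -0.359789) = (-0.508, -0.345)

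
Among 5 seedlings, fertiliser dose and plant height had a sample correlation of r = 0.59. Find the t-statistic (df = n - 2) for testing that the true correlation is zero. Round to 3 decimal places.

1 − r² = 1 − 0.3481 = 0.6519;  √(1−r²) = 0.807403
√(n−2) = √3 = 1.732051
t = r·√(n−2)/√(1−r²) = 0.59 · 1.732051 / 0.807403 = 1.266

1.266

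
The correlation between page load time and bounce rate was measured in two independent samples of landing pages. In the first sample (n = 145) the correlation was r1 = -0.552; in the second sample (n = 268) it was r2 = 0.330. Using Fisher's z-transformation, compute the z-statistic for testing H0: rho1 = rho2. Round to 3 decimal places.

z1 = atanh(-0.552) = -0.621253,  z2 = atanh(0.330) = 0.342828
SE = √(1/(n1−3) + 1/(n2−3)) = √(1/142 + 1/265) = √(0.0070423 + 0.0037736) = √0.0108159 = 0.104000
z = (z1 − z2)/SE = (-0.621253 − 0.342828) / 0.104000 = -0.964081 / 0.104000 = -9.270

-9.270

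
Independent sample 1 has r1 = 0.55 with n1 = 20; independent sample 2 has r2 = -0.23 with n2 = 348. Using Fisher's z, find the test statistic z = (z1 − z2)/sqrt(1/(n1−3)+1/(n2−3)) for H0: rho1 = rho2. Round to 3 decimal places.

3.432

z1 = atanh(0.55) = 0.618381,  z2 = atanh(-0.23) = -0.234189
SE = √(1/(n1−3) + 1/(n2−3)) = √(1/17 + 1/345) = √(0.0588235 + 0.0028986) = √0.0617221 = 0.248439
z = (z1 − z2)/SE = (0.618381 − (-0.234189)) / 0.248439 = 0.852570 / 0.248439 = 3.432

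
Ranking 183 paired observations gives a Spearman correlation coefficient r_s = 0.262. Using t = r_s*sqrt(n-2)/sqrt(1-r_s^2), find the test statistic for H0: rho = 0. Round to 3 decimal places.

3.652

t = r_s·√(n−2) / √(1−r_s²) with r_s = 0.262, n = 183
  = 0.262·√181 / √(1 − 0.068644)
  = 0.262·13.453624 / 0.965068
  = 3.524849 / 0.965068 = 3.652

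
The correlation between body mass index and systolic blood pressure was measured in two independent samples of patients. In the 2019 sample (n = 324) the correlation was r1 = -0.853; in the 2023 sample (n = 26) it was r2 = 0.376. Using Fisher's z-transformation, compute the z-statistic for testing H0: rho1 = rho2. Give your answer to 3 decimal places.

Fisher z-transforms: z1 = atanh(-0.853) = -1.267064, z2 = atanh(0.376) = 0.395393; difference d = -1.662457
Var(d) = 1/321 + 1/23 = 0.0031153 + 0.0434783 = 0.0465936
z = d/√Var(d) = -1.662457 / √0.0465936 = -1.662457 / 0.215856 = -7.702

-7.702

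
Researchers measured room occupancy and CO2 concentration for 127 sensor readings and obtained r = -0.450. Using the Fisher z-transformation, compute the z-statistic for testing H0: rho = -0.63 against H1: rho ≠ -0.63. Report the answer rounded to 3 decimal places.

2.859

Fisher z: atanh(-0.450) = -0.484700, atanh(-0.63) = -0.741416
z = (z_r − z_0)·√(n−3) = (-0.484700 − (-0.741416))·√124 = 0.256716 · 11.135529 = 2.859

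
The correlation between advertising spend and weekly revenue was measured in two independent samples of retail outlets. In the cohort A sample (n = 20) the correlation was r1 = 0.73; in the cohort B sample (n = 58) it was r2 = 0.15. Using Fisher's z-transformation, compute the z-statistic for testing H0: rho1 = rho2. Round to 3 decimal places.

2.802

Fisher z-transforms: z1 = atanh(0.73) = 0.928727, z2 = atanh(0.15) = 0.151140; difference d = 0.777587
Var(d) = 1/17 + 1/55 = 0.0588235 + 0.0181818 = 0.0770053
z = d/√Var(d) = 0.777587 / √0.0770053 = 0.777587 / 0.277498 = 2.802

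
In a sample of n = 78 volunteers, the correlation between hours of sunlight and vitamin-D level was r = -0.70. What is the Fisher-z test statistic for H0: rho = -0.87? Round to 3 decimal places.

Fisher z: atanh(-0.70) = -0.867301, atanh(-0.87) = -1.333080
z = (z_r − z_0)·√(n−3) = (-0.867301 − (-1.333080))·√75 = 0.465779 · 8.660254 = 4.034

4.034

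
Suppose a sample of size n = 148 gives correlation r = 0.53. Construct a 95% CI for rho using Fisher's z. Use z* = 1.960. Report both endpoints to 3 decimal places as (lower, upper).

Fisher z: z_r = atanh(r) = ½·ln((1+0.53)/(1−0.53)) = 0.590145
SE(z) = 1/√(n−3) = 1/√145 = 0.083045
95% ⇒ z* = 1.960; margin = 1.960·0.083045 = 0.162768
CI on z-scale: (0.427377, 0.752913)
Back-transform: tanh(0.427377) = 0.403127, tanh(0.752913) = 0.636884

(0.403, 0.637)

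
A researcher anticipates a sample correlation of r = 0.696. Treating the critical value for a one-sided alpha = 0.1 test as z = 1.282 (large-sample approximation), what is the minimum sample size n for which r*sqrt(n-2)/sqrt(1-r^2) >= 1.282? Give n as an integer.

4

r√(n−2)/√(1−r²) ≥ 1.282  ⇔  n−2 ≥ (1.282)²·(1−r²)/r²
(1−r²)/r² = (1−0.484416)/0.484416 = 1.0643
n ≥ 2 + 1.643524·1.0643 = 2 + 1.7492 = 3.7492
⌈3.7492⌉ = 4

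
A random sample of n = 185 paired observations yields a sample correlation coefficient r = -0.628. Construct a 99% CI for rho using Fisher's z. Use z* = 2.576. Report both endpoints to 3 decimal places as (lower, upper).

(-0.730, -0.498)

z_r = atanh(-0.628) = -0.738107;  SE = 1/√(n−3) = 1/√182 = 0.074125
z-limits: -0.738107 ± 2.576·0.074125 = -0.738107 ± 0.190946 = [-0.929053, -0.547161]
ρ-limits: (tanh -0.929053, tanh -0.547161) = (-0.730, -0.498)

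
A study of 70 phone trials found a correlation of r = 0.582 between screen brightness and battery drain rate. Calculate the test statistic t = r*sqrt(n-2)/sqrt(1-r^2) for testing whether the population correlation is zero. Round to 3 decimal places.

t = r·√(n−2) / √(1−r²) with r = 0.582, n = 70
  = 0.582·√68 / √(1 − 0.338724)
  = 0.582·8.246211 / 0.813189
  = 4.799295 / 0.813189 = 5.902

5.902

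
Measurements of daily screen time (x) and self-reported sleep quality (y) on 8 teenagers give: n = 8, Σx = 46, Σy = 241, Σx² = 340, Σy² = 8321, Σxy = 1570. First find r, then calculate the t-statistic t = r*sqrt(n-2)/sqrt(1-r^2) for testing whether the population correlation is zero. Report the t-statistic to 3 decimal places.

2.101

S_xy = nΣxy − ΣxΣy = 8·1570 − 46·241 = 12560 − 11086 = 1474
S_xx = nΣx² − (Σx)² = 8·340 − 46² = 2720 − 2116 = 604
S_yy = nΣy² − (Σy)² = 8·8321 − 241² = 66568 − 58081 = 8487
r = S_xy / √(S_xx·S_yy) = 1474 / √(604·8487) = 1474 / √5126148 = 1474 / 2264.0998 = 0.6510
t = r·√(n−2)/√(1−r²) = 0.6510·√6 / √(1−0.423801) = 1.594618 / 0.759078 = 2.101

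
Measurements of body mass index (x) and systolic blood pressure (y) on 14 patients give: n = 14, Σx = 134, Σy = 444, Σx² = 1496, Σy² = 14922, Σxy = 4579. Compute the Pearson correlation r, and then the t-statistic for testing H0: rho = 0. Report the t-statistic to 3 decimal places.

4.280

Numerator: nΣxy − (Σx)(Σy) = 14·4579 − (134)(444) = 4610
Denominator: √[(nΣx²−(Σx)²)(nΣy²−(Σy)²)]
  nΣx²−(Σx)² = 14·1496 − 17956 = 2988;  nΣy²−(Σy)² = 14·14922 − 197136 = 11772
  √(2988·11772) = √35174736 = 5930.8293
r = 4610 / 5930.8293 = 0.7773
t = r·√(n−2)/√(1−r²) = 0.7773·√12 / √(1−0.604195) = 2.692646 / 0.629130 = 4.280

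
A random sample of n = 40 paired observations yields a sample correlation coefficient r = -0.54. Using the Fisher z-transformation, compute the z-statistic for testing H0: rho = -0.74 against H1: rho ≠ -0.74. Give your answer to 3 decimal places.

z_r = atanh(-0.54) = -0.604156,  z_0 = atanh(-0.74) = -0.950479
SE = 1/√(n−3) = 1/√37 = 0.164399
z = (z_r − z_0)/SE = (-0.604156 − (-0.950479)) / 0.164399 = 0.346323 / 0.164399 = 2.107

2.107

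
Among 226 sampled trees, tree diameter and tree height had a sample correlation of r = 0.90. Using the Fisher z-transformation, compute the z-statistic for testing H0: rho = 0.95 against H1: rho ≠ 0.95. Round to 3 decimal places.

z_r = atanh(0.90) = 1.472219,  z_0 = atanh(0.95) = 1.831781
SE = 1/√(n−3) = 1/√223 = 0.066965
z = (z_r − z_0)/SE = (1.472219 − 1.831781) / 0.066965 = -0.359562 / 0.066965 = -5.369

-5.369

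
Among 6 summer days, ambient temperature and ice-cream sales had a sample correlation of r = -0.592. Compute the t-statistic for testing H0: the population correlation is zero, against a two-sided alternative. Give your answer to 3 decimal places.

-1.469

t = r·√(n−2) / √(1−r²) with r = -0.592, n = 6
  = -0.592·√4 / √(1 − 0.350464)
  = -0.592·2.000000 / 0.805938
  = -1.184000 / 0.805938 = -1.469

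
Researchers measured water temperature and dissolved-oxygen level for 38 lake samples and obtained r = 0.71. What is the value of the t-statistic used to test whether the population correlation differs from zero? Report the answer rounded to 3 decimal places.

1 − r² = 1 − 0.5041 = 0.4959;  √(1−r²) = 0.704202
√(n−2) = √36 = 6.000000
t = r·√(n−2)/√(1−r²) = 0.71 · 6.000000 / 0.704202 = 6.049

6.049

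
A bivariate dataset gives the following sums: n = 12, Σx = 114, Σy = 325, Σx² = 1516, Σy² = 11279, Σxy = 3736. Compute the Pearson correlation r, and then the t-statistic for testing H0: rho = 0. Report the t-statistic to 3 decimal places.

2.540

Numerator: nΣxy − (Σx)(Σy) = 12·3736 − (114)(325) = 7782
Denominator: √[(nΣx²−(Σx)²)(nΣy²−(Σy)²)]
  nΣx²−(Σx)² = 12·1516 − 12996 = 5196;  nΣy²−(Σy)² = 12·11279 − 105625 = 29723
  √(5196·29723) = √154440708 = 12427.4176
r = 7782 / 12427.4176 = 0.6262
t = r·√(n−2)/√(1−r²) = 0.6262·√10 / √(1−0.392126) = 1.980218 / 0.779663 = 2.540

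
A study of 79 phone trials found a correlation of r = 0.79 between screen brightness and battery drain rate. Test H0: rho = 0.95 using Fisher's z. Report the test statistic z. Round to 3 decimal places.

-6.629

Fisher z: atanh(0.79) = 1.071432, atanh(0.95) = 1.831781
z = (z_r − z_0)·√(n−3) = (1.071432 − 1.831781)·√76 = -0.760349 · 8.717798 = -6.629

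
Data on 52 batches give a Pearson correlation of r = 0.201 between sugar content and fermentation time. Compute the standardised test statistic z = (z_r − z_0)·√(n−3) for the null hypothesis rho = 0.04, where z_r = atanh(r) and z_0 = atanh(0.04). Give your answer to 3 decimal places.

Fisher z: atanh(0.201) = 0.203774, atanh(0.04) = 0.040021
z = (z_r − z_0)·√(n−3) = (0.203774 − 0.040021)·√49 = 0.163753 · 7.000000 = 1.146

1.146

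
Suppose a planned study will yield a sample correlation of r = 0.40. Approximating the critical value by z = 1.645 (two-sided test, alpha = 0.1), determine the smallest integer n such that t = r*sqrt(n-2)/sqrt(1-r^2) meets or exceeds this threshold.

17

r√(n−2)/√(1−r²) ≥ 1.645  ⇔  n−2 ≥ (1.645)²·(1−r²)/r²
(1−r²)/r² = (1−0.1600)/0.1600 = 5.2500
n ≥ 2 + 2.706025·5.2500 = 2 + 14.2066 = 16.2066
⌈16.2066⌉ = 17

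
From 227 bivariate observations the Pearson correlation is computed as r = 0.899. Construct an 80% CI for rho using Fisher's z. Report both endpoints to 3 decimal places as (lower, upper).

z_r = atanh(0.899) = 1.466981;  SE = 1/√(n−3) = 1/√224 = 0.066815
z-limits: 1.466981 ± 1.282·0.066815 = 1.466981 ± 0.085657 = [1.381324, 1.552638]
ρ-limits: (tanh 1.381324, tanh 1.552638) = (0.881, 0.914)

(0.881, 0.914)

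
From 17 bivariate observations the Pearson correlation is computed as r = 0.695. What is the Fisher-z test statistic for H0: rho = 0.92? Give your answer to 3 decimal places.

z_r = atanh(0.695) = 0.857563,  z_0 = atanh(0.92) = 1.589027
SE = 1/√(n−3) = 1/√14 = 0.267261
z = (z_r − z_0)/SE = (0.857563 − 1.589027) / 0.267261 = -0.731464 / 0.267261 = -2.737

-2.737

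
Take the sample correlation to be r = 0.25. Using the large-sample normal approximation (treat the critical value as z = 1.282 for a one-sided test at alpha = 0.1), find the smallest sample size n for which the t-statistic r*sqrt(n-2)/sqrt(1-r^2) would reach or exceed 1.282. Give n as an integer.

27

Need r·√(n−2)/√(1−r²) ≥ 1.282
√(n−2) ≥ 1.282·√(1−0.0625) / 0.25 = 1.282·0.968246 / 0.25 = 4.9652
n−2 ≥ 24.6532  ⇒  n ≥ 26.6532
Smallest integer n = 27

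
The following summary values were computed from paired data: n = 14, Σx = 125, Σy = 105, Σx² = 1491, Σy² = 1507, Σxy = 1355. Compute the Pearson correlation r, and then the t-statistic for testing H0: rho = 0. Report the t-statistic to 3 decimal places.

4.681

S_xy = nΣxy − ΣxΣy = 14·1355 − 125·105 = 18970 − 13125 = 5845
S_xx = nΣx² − (Σx)² = 14·1491 − 125² = 20874 − 15625 = 5249
S_yy = nΣy² − (Σy)² = 14·1507 − 105² = 21098 − 11025 = 10073
r = S_xy / √(S_xx·S_yy) = 5845 / √(5249·10073) = 5845 / √52873177 = 5845 / 7271.3944 = 0.8038
t = r·√(n−2)/√(1−r²) = 0.8038·√12 / √(1−0.646094) = 2.784445 / 0.594900 = 4.681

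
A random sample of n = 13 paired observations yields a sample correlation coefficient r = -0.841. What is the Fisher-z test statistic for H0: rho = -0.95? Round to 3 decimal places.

Fisher z: atanh(-0.841) = -1.224580, atanh(-0.95) = -1.831781
z = (z_r − z_0)·√(n−3) = (-1.224580 − (-1.831781))·√10 = 0.607201 · 3.162278 = 1.920

1.920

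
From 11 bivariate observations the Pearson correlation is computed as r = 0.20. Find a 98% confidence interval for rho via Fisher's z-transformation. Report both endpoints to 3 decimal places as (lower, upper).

(-0.551, 0.772)

z_r = atanh(0.20) = 0.202733;  SE = 1/√(n−3) = 1/√8 = 0.353553
z-limits: 0.202733 ± 2.326·0.353553 = 0.202733 ± 0.822364 = [-0.619631, 1.025097]
ρ-limits: (tanh -0.619631, tanh 1.025097) = (-0.551, 0.772)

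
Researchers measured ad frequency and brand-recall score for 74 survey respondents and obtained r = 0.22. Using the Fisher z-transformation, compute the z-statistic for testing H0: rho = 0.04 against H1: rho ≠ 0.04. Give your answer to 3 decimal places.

Fisher z: atanh(0.22) = 0.223656, atanh(0.04) = 0.040021
z = (z_r − z_0)·√(n−3) = (0.223656 − 0.040021)·√71 = 0.183635 · 8.426150 = 1.547

1.547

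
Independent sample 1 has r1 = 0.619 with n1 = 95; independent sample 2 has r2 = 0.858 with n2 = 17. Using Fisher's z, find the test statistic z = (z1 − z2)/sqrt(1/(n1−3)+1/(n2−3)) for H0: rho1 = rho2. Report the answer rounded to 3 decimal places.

-1.960

z1 = atanh(0.619) = 0.723382,  z2 = atanh(0.858) = 1.285714
SE = √(1/(n1−3) + 1/(n2−3)) = √(1/92 + 1/14) = √(0.0108696 + 0.0714286) = √0.0822982 = 0.286877
z = (z1 − z2)/SE = (0.723382 − 1.285714) / 0.286877 = -0.562332 / 0.286877 = -1.960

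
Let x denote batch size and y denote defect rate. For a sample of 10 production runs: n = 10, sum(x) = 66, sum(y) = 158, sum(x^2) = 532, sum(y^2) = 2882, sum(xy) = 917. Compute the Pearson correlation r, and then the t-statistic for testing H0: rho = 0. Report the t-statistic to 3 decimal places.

S_xy = nΣxy − ΣxΣy = 10·917 − 66·158 = 9170 − 10428 = -1258
S_xx = nΣx² − (Σx)² = 10·532 − 66² = 5320 − 4356 = 964
S_yy = nΣy² − (Σy)² = 10·2882 − 158² = 28820 − 24964 = 3856
r = S_xy / √(S_xx·S_yy) = -1258 / √(964·3856) = -1258 / √3717184 = -1258 / 1928.0000 = -0.6525
t = r·√(n−2)/√(1−r²) = -0.6525·√8 / √(1−0.425756) = -1.845549 / 0.757789 = -2.435

-2.435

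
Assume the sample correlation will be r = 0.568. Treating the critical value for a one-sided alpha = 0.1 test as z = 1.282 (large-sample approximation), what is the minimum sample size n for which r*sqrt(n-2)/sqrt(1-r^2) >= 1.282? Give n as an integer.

Need r·√(n−2)/√(1−r²) ≥ 1.282
√(n−2) ≥ 1.282·√(1−0.322624) / 0.568 = 1.282·0.823029 / 0.568 = 1.8576
n−2 ≥ 3.4507  ⇒  n ≥ 5.4507
Smallest integer n = 6

6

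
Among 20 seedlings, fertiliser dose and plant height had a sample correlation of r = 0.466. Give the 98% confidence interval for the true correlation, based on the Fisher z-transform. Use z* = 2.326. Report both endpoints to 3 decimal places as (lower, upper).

(-0.059, 0.789)

Fisher z: z_r = atanh(r) = ½·ln((1+0.466)/(1−0.466)) = 0.504949
SE(z) = 1/√(n−3) = 1/√17 = 0.242536
98% ⇒ z* = 2.326; margin = 2.326·0.242536 = 0.564139
CI on z-scale: (-0.059190, 1.069088)
Back-transform: tanh(-0.059190) = -0.059121, tanh(1.069088) = 0.789117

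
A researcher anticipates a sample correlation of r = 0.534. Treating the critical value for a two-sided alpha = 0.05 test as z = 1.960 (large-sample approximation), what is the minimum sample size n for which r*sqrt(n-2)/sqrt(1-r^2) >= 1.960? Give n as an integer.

Need r·√(n−2)/√(1−r²) ≥ 1.960
√(n−2) ≥ 1.960·√(1−0.285156) / 0.534 = 1.960·0.845484 / 0.534 = 3.1033
n−2 ≥ 9.6305  ⇒  n ≥ 11.6305
Smallest integer n = 12

12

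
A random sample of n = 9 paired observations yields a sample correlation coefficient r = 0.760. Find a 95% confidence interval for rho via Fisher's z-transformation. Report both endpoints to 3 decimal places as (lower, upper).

(0.194, 0.946)

Fisher z: z_r = atanh(r) = ½·ln((1+0.760)/(1−0.760)) = 0.996215
SE(z) = 1/√(n−3) = 1/√6 = 0.408248
95% ⇒ z* = 1.960; margin = 1.960·0.408248 = 0.800166
CI on z-scale: (0.196049, 1.796381)
Back-transform: tanh(0.196049) = 0.193575, tanh(1.796381) = 0.946430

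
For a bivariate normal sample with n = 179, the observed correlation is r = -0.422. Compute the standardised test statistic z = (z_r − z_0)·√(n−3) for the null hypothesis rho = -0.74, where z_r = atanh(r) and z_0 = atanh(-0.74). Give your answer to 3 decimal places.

6.638

z_r = atanh(-0.422) = -0.450123,  z_0 = atanh(-0.74) = -0.950479
SE = 1/√(n−3) = 1/√176 = 0.075378
z = (z_r − z_0)/SE = (-0.450123 − (-0.950479)) / 0.075378 = 0.500356 / 0.075378 = 6.638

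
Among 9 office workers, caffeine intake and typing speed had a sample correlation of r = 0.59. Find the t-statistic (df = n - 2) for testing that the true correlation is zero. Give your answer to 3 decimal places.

t = r·√(n−2) / √(1−r²) with r = 0.59, n = 9
  = 0.59·√7 / √(1 − 0.3481)
  = 0.59·2.645751 / 0.807403
  = 1.560993 / 0.807403 = 1.933

1.933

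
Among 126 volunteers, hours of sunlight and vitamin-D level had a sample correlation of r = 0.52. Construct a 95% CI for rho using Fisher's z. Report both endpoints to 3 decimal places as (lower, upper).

(0.380, 0.637)

z_r = atanh(0.52) = 0.576340;  SE = 1/√(n−3) = 1/√123 = 0.090167
z-limits: 0.576340 ± 1.960·0.090167 = 0.576340 ± 0.176727 = [0.399613, 0.753067]
ρ-limits: (tanh 0.399613, tanh 0.753067) = (0.380, 0.637)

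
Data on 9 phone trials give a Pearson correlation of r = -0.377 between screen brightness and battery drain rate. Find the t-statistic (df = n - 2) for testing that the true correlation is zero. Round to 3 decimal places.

-1.077

t = r·√(n−2) / √(1−r²) with r = -0.377, n = 9
  = -0.377·√7 / √(1 − 0.142129)
  = -0.377·2.645751 / 0.926213
  = -0.997448 / 0.926213 = -1.077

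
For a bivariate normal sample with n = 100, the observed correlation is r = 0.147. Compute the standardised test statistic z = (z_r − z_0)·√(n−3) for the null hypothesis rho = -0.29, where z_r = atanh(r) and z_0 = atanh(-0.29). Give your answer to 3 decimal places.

z_r = atanh(0.147) = 0.148073,  z_0 = atanh(-0.29) = -0.298566
SE = 1/√(n−3) = 1/√97 = 0.101535
z = (z_r − z_0)/SE = (0.148073 − (-0.298566)) / 0.101535 = 0.446639 / 0.101535 = 4.399

4.399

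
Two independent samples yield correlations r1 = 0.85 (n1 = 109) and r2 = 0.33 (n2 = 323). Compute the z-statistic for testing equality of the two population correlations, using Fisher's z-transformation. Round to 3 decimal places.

8.150

z1 = atanh(0.85) = 1.256153,  z2 = atanh(0.33) = 0.342828
SE = √(1/(n1−3) + 1/(n2−3)) = √(1/106 + 1/320) = √(0.0094340 + 0.0031250) = √0.0125590 = 0.112067
z = (z1 − z2)/SE = (1.256153 − 0.342828) / 0.112067 = 0.913325 / 0.112067 = 8.150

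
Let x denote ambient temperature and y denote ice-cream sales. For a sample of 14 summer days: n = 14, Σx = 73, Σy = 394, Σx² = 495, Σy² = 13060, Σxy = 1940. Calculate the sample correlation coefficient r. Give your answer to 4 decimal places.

-0.2410

Numerator: nΣxy − (Σx)(Σy) = 14·1940 − (73)(394) = -1602
Denominator: √[(nΣx²−(Σx)²)(nΣy²−(Σy)²)]
  nΣx²−(Σx)² = 14·495 − 5329 = 1601;  nΣy²−(Σy)² = 14·13060 − 155236 = 27604
  √(1601·27604) = √44194004 = 6647.8571
r = -1602 / 6647.8571 = -0.2410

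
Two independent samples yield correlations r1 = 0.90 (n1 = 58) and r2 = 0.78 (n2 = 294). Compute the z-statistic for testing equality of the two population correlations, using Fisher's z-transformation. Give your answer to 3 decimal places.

Fisher z-transforms: z1 = atanh(0.90) = 1.472219, z2 = atanh(0.78) = 1.045371; difference d = 0.426848
Var(d) = 1/55 + 1/291 = 0.0181818 + 0.0034364 = 0.0216182
z = d/√Var(d) = 0.426848 / √0.0216182 = 0.426848 / 0.147031 = 2.903

2.903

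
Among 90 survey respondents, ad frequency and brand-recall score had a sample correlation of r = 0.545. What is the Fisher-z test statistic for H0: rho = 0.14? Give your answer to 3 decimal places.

4.387

z_r = atanh(0.545) = 0.611241,  z_0 = atanh(0.14) = 0.140926
SE = 1/√(n−3) = 1/√87 = 0.107211
z = (z_r − z_0)/SE = (0.611241 − 0.140926) / 0.107211 = 0.470315 / 0.107211 = 4.387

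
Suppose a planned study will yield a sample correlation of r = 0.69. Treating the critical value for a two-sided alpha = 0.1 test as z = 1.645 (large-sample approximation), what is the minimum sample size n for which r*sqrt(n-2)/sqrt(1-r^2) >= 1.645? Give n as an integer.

r√(n−2)/√(1−r²) ≥ 1.645  ⇔  n−2 ≥ (1.645)²·(1−r²)/r²
(1−r²)/r² = (1−0.4761)/0.4761 = 1.1004
n ≥ 2 + 2.706025·1.1004 = 2 + 2.9777 = 4.9777
⌈4.9777⌉ = 5

5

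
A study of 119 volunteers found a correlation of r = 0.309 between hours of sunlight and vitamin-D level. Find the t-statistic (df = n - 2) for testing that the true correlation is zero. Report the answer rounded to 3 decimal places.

t = r·√(n−2) / √(1−r²) with r = 0.309, n = 119
  = 0.309·√117 / √(1 − 0.095481)
  = 0.309·10.816654 / 0.951062
  = 3.342346 / 0.951062 = 3.514

3.514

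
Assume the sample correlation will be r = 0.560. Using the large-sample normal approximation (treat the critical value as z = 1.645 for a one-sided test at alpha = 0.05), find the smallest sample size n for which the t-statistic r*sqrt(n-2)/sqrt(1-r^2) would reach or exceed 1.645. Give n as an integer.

r√(n−2)/√(1−r²) ≥ 1.645  ⇔  n−2 ≥ (1.645)²·(1−r²)/r²
(1−r²)/r² = (1−0.313600)/0.313600 = 2.1888
n ≥ 2 + 2.706025·2.1888 = 2 + 5.9229 = 7.9229
⌈7.9229⌉ = 8

8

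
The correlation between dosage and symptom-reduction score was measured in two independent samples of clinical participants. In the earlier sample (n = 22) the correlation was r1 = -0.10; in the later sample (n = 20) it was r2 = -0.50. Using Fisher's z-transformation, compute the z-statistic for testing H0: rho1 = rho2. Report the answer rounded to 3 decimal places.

Fisher z-transforms: z1 = atanh(-0.10) = -0.100335, z2 = atanh(-0.50) = -0.549306; difference d = 0.448971
Var(d) = 1/19 + 1/17 = 0.0526316 + 0.0588235 = 0.1114551
z = d/√Var(d) = 0.448971 / √0.1114551 = 0.448971 / 0.333849 = 1.345

1.345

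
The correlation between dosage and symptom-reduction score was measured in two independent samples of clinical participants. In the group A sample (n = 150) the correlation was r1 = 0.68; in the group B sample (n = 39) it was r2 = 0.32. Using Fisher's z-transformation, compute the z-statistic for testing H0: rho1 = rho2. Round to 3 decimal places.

z1 = atanh(0.68) = 0.829114,  z2 = atanh(0.32) = 0.331647
SE = √(1/(n1−3) + 1/(n2−3)) = √(1/147 + 1/36) = √(0.0068027 + 0.0277778) = √0.0345805 = 0.185958
z = (z1 − z2)/SE = (0.829114 − 0.331647) / 0.185958 = 0.497467 / 0.185958 = 2.675

2.675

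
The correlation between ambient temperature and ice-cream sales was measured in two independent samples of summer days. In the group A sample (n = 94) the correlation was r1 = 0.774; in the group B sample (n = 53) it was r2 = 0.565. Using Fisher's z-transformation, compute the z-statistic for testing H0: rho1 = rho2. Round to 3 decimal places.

Fisher z-transforms: z1 = atanh(0.774) = 1.030229, z2 = atanh(0.565) = 0.640148; difference d = 0.390081
Var(d) = 1/91 + 1/50 = 0.0109890 + 0.0200000 = 0.0309890
z = d/√Var(d) = 0.390081 / √0.0309890 = 0.390081 / 0.176037 = 2.216

2.216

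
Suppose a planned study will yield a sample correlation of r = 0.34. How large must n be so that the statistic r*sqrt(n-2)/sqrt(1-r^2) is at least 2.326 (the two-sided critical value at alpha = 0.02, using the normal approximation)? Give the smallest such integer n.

44

Need r·√(n−2)/√(1−r²) ≥ 2.326
√(n−2) ≥ 2.326·√(1−0.1156) / 0.34 = 2.326·0.940425 / 0.34 = 6.4336
n−2 ≥ 41.3912  ⇒  n ≥ 43.3912
Smallest integer n = 44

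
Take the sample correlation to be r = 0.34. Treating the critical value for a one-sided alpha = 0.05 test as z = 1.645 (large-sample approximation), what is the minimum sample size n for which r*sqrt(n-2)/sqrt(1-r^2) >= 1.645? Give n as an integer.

r√(n−2)/√(1−r²) ≥ 1.645  ⇔  n−2 ≥ (1.645)²·(1−r²)/r²
(1−r²)/r² = (1−0.1156)/0.1156 = 7.6505
n ≥ 2 + 2.706025·7.6505 = 2 + 20.7024 = 22.7024
⌈22.7024⌉ = 23

23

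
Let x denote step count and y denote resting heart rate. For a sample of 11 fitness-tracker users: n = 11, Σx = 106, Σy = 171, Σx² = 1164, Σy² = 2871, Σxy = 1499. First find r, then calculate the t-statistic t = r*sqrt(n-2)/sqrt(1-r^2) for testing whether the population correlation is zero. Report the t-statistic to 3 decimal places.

-4.937

S_xy = nΣxy − ΣxΣy = 11·1499 − 106·171 = 16489 − 18126 = -1637
S_xx = nΣx² − (Σx)² = 11·1164 − 106² = 12804 − 11236 = 1568
S_yy = nΣy² − (Σy)² = 11·2871 − 171² = 31581 − 29241 = 2340
r = S_xy / √(S_xx·S_yy) = -1637 / √(1568·2340) = -1637 / √3669120 = -1637 / 1915.4947 = -0.8546
t = r·√(n−2)/√(1−r²) = -0.8546·√9 / √(1−0.730341) = -2.563800 / 0.519287 = -4.937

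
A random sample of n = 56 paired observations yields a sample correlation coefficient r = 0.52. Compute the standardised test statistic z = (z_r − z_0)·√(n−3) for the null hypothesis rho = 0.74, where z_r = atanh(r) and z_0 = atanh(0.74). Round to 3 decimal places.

-2.724

Fisher z: atanh(0.52) = 0.576340, atanh(0.74) = 0.950479
z = (z_r − z_0)·√(n−3) = (0.576340 − 0.950479)·√53 = -0.374139 · 7.280110 = -2.724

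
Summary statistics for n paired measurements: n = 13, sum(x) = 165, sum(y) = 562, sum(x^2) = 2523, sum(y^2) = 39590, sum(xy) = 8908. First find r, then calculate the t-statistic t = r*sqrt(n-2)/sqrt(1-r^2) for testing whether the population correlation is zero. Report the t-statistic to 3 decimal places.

3.189

Numerator: nΣxy − (Σx)(Σy) = 13·8908 − (165)(562) = 23074
Denominator: √[(nΣx²−(Σx)²)(nΣy²−(Σy)²)]
  nΣx²−(Σx)² = 13·2523 − 27225 = 5574;  nΣy²−(Σy)² = 13·39590 − 315844 = 198826
  √(5574·198826) = √1108256124 = 33290.4810
r = 23074 / 33290.4810 = 0.6931
t = r·√(n−2)/√(1−r²) = 0.6931·√11 / √(1−0.480388) = 2.298753 / 0.720841 = 3.189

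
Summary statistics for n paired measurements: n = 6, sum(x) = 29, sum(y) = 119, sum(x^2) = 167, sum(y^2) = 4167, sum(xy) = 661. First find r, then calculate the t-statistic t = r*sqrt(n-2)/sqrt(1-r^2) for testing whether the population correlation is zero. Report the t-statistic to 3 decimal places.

0.847

Numerator: nΣxy − (Σx)(Σy) = 6·661 − (29)(119) = 515
Denominator: √[(nΣx²−(Σx)²)(nΣy²−(Σy)²)]
  nΣx²−(Σx)² = 6·167 − 841 = 161;  nΣy²−(Σy)² = 6·4167 − 14161 = 10841
  √(161·10841) = √1745401 = 1321.1363
r = 515 / 1321.1363 = 0.3898
t = r·√(n−2)/√(1−r²) = 0.3898·√4 / √(1−0.151944) = 0.779600 / 0.920900 = 0.847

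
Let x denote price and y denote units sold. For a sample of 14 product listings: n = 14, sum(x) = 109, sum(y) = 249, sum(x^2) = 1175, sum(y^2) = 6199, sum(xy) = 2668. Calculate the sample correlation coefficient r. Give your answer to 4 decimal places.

S_xy = nΣxy − ΣxΣy = 14·2668 − 109·249 = 37352 − 27141 = 10211
S_xx = nΣx² − (Σx)² = 14·1175 − 109² = 16450 − 11881 = 4569
S_yy = nΣy² − (Σy)² = 14·6199 − 249² = 86786 − 62001 = 24785
r = S_xy / √(S_xx·S_yy) = 10211 / √(4569·24785) = 10211 / √113242665 = 10211 / 10641.5537 = 0.9595

0.9595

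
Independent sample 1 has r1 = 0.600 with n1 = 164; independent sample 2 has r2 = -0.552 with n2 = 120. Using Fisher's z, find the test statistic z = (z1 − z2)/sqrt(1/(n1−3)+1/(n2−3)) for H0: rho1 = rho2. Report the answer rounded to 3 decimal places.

z1 = atanh(0.600) = 0.693147,  z2 = atanh(-0.552) = -0.621253
SE = √(1/(n1−3) + 1/(n2−3)) = √(1/161 + 1/117) = √(0.0062112 + 0.0085470) = √0.0147582 = 0.121483
z = (z1 − z2)/SE = (0.693147 − (-0.621253)) / 0.121483 = 1.314400 / 0.121483 = 10.820

10.820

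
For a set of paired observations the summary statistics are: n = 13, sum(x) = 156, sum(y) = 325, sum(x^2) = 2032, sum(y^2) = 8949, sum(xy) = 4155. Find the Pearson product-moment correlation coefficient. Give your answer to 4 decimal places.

0.7023

Numerator: nΣxy − (Σx)(Σy) = 13·4155 − (156)(325) = 3315
Denominator: √[(nΣx²−(Σx)²)(nΣy²−(Σy)²)]
  nΣx²−(Σx)² = 13·2032 − 24336 = 2080;  nΣy²−(Σy)² = 13·8949 − 105625 = 10712
  √(2080·10712) = √22280960 = 4720.2712
r = 3315 / 4720.2712 = 0.7023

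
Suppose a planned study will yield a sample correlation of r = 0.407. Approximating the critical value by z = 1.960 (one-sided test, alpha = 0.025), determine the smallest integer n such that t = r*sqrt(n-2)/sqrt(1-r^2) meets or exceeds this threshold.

22

Need r·√(n−2)/√(1−r²) ≥ 1.960
√(n−2) ≥ 1.960·√(1−0.165649) / 0.407 = 1.960·0.913428 / 0.407 = 4.3988
n−2 ≥ 19.3494  ⇒  n ≥ 21.3494
Smallest integer n = 22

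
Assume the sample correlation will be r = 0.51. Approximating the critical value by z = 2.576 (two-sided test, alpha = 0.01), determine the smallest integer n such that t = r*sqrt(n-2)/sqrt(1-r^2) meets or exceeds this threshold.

21

Need r·√(n−2)/√(1−r²) ≥ 2.576
√(n−2) ≥ 2.576·√(1−0.2601) / 0.51 = 2.576·0.860174 / 0.51 = 4.3447
n−2 ≥ 18.8764  ⇒  n ≥ 20.8764
Smallest integer n = 21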